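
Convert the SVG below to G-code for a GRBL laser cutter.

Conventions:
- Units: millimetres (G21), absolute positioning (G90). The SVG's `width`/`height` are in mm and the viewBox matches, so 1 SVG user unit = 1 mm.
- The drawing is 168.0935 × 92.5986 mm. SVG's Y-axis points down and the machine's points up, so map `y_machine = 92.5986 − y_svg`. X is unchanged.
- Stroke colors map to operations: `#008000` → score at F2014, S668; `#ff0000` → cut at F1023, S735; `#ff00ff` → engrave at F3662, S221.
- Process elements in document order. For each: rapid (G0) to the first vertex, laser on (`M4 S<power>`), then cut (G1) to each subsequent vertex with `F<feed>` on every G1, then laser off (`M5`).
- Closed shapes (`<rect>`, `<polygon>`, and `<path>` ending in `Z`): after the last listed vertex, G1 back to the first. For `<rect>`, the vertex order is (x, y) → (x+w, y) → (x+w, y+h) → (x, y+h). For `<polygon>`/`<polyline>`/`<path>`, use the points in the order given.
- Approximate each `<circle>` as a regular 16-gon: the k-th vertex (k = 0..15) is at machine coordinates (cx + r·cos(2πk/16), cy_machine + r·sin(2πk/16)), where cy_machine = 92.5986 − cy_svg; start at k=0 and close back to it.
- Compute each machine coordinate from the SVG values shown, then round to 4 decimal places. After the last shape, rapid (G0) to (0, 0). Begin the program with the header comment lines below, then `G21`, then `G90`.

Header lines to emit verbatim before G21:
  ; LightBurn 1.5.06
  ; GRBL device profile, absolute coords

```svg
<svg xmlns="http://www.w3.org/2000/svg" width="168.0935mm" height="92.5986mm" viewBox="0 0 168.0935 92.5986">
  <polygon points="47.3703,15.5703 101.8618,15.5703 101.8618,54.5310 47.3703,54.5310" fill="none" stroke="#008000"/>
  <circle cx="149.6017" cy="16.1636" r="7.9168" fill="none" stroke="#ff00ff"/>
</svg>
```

; LightBurn 1.5.06
; GRBL device profile, absolute coords
G21
G90
G0 X47.3703 Y77.0283
M4 S668
G1 X101.8618 Y77.0283 F2014
G1 X101.8618 Y38.0676 F2014
G1 X47.3703 Y38.0676 F2014
G1 X47.3703 Y77.0283 F2014
M5
G0 X157.5185 Y76.4350
M4 S221
G1 X156.9159 Y79.4646 F3662
G1 X155.1997 Y82.0330 F3662
G1 X152.6313 Y83.7492 F3662
G1 X149.6017 Y84.3518 F3662
G1 X146.5721 Y83.7492 F3662
G1 X144.0037 Y82.0330 F3662
G1 X142.2875 Y79.4646 F3662
G1 X141.6849 Y76.4350 F3662
G1 X142.2875 Y73.4054 F3662
G1 X144.0037 Y70.8370 F3662
G1 X146.5721 Y69.1208 F3662
G1 X149.6017 Y68.5182 F3662
G1 X152.6313 Y69.1208 F3662
G1 X155.1997 Y70.8370 F3662
G1 X156.9159 Y73.4054 F3662
G1 X157.5185 Y76.4350 F3662
M5
G0 X0.0000 Y0.0000

Since the viewBox matches the mm dimensions, user units are millimetres directly. The only transform is the Y-flip y_m = 92.5986 − y_svg.

Shape 1 is a rectangle drawn with `<polygon>`. Its stroke #008000 means score at S668, F2014. After flipping Y the toolpath is (47.3703,77.0283) → (101.8618,77.0283) → (101.8618,38.0676) → (47.3703,38.0676) → (47.3703,77.0283), returning to the start.

Shape 2 is a circle drawn with `<circle>`. Its stroke #ff00ff means engrave at S221, F3662. After flipping Y the toolpath is (157.5185,76.4350) → (156.9159,79.4646) → (155.1997,82.0330) → (152.6313,83.7492) → (149.6017,84.3518) → (146.5721,83.7492) → (144.0037,82.0330) → (142.2875,79.4646) → (141.6849,76.4350) → (142.2875,73.4054) → (144.0037,70.8370) → (146.5721,69.1208) → (149.6017,68.5182) → (152.6313,69.1208) → (155.1997,70.8370) → (156.9159,73.4054) → (157.5185,76.4350), returning to the start.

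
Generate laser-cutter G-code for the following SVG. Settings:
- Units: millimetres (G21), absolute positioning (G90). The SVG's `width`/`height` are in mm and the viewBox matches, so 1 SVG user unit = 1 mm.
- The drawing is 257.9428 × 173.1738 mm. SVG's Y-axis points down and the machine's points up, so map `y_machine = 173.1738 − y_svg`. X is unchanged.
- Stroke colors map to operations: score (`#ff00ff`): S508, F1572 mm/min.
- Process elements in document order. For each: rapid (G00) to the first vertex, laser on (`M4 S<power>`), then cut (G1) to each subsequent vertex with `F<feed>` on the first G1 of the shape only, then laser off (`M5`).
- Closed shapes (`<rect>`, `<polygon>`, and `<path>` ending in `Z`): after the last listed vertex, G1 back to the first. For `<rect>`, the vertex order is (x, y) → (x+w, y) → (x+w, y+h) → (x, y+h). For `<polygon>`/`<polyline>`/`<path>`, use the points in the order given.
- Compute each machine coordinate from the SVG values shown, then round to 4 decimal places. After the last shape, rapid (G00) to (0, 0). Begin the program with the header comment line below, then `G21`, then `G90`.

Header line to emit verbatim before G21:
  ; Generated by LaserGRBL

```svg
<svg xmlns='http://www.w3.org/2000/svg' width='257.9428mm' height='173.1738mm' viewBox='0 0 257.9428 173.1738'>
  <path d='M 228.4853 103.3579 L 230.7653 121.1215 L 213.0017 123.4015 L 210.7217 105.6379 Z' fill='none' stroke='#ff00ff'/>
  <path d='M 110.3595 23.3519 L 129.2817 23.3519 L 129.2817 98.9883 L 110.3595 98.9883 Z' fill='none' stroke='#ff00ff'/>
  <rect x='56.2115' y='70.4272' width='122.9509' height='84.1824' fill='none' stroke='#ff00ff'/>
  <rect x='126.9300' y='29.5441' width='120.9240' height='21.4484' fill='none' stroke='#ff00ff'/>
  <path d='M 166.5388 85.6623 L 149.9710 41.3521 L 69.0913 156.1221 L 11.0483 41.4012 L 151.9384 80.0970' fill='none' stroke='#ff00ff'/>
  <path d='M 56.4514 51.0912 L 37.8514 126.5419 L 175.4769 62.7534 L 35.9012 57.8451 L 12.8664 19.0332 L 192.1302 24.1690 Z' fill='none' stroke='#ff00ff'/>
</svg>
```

Since the viewBox matches the mm dimensions, user units are millimetres directly. The only transform is the Y-flip y_m = 173.1738 − y_svg.

Shape 1 is a regular polygon drawn with `<path>`. Its stroke #ff00ff means score at S508, F1572. After flipping Y the toolpath is (228.4853,69.8159) → (230.7653,52.0523) → (213.0017,49.7723) → (210.7217,67.5359) → (228.4853,69.8159), returning to the start.

Shape 2 is a rectangle drawn with `<path>`. Its stroke #ff00ff means score at S508, F1572. After flipping Y the toolpath is (110.3595,149.8219) → (129.2817,149.8219) → (129.2817,74.1855) → (110.3595,74.1855) → (110.3595,149.8219), returning to the start.

Shape 3 is a rectangle drawn with `<rect>`. Its stroke #ff00ff means score at S508, F1572. After flipping Y the toolpath is (56.2115,102.7466) → (179.1624,102.7466) → (179.1624,18.5642) → (56.2115,18.5642) → (56.2115,102.7466), returning to the start.

Shape 4 is a rectangle drawn with `<rect>`. Its stroke #ff00ff means score at S508, F1572. After flipping Y the toolpath is (126.9300,143.6297) → (247.8540,143.6297) → (247.8540,122.1813) → (126.9300,122.1813) → (126.9300,143.6297), returning to the start.

Shape 5 is a open polyline drawn with `<path>`. Its stroke #ff00ff means score at S508, F1572. After flipping Y the toolpath is (166.5388,87.5115) → (149.9710,131.8217) → (69.0913,17.0517) → (11.0483,131.7726) → (151.9384,93.0768).

Shape 6 is a closed polygon drawn with `<path>`. Its stroke #ff00ff means score at S508, F1572. After flipping Y the toolpath is (56.4514,122.0826) → (37.8514,46.6319) → (175.4769,110.4204) → (35.9012,115.3287) → (12.8664,154.1406) → (192.1302,149.0048) → (56.4514,122.0826), returning to the start.

; Generated by LaserGRBL
G21
G90
G00 X228.4853 Y69.8159
M4 S508
G1 X230.7653 Y52.0523 F1572
G1 X213.0017 Y49.7723
G1 X210.7217 Y67.5359
G1 X228.4853 Y69.8159
M5
G00 X110.3595 Y149.8219
M4 S508
G1 X129.2817 Y149.8219 F1572
G1 X129.2817 Y74.1855
G1 X110.3595 Y74.1855
G1 X110.3595 Y149.8219
M5
G00 X56.2115 Y102.7466
M4 S508
G1 X179.1624 Y102.7466 F1572
G1 X179.1624 Y18.5642
G1 X56.2115 Y18.5642
G1 X56.2115 Y102.7466
M5
G00 X126.9300 Y143.6297
M4 S508
G1 X247.8540 Y143.6297 F1572
G1 X247.8540 Y122.1813
G1 X126.9300 Y122.1813
G1 X126.9300 Y143.6297
M5
G00 X166.5388 Y87.5115
M4 S508
G1 X149.9710 Y131.8217 F1572
G1 X69.0913 Y17.0517
G1 X11.0483 Y131.7726
G1 X151.9384 Y93.0768
M5
G00 X56.4514 Y122.0826
M4 S508
G1 X37.8514 Y46.6319 F1572
G1 X175.4769 Y110.4204
G1 X35.9012 Y115.3287
G1 X12.8664 Y154.1406
G1 X192.1302 Y149.0048
G1 X56.4514 Y122.0826
M5
G00 X0.0000 Y0.0000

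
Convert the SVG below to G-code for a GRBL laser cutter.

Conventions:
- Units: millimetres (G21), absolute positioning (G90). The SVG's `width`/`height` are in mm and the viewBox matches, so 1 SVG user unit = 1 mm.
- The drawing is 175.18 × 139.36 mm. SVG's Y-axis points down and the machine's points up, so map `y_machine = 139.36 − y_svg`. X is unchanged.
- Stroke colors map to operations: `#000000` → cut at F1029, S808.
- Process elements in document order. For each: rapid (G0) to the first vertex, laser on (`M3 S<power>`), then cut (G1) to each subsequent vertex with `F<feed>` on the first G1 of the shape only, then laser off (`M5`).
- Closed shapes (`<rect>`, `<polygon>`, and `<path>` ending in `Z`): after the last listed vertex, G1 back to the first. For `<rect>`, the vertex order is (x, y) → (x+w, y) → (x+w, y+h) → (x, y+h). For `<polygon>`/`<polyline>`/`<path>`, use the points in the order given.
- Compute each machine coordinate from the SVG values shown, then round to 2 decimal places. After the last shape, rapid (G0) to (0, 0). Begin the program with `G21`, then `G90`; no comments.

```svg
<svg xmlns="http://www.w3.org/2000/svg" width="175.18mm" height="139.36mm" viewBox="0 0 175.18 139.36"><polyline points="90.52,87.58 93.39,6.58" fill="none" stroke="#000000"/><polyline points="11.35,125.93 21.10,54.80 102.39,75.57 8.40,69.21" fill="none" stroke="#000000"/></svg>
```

1 u = 1 mm; y_m = 139.36 − y.

[1] `<polyline>` line segment, #000000→cut S808 F1029: (90.52,51.78) → (93.39,132.78)

[2] `<polyline>` open polyline, #000000→cut S808 F1029: (11.35,13.43) → (21.10,84.56) → (102.39,63.79) → (8.40,70.15)

G21
G90
G0 X90.52 Y51.78
M3 S808
G1 X93.39 Y132.78 F1029
M5
G0 X11.35 Y13.43
M3 S808
G1 X21.10 Y84.56 F1029
G1 X102.39 Y63.79
G1 X8.40 Y70.15
M5
G0 X0.00 Y0.00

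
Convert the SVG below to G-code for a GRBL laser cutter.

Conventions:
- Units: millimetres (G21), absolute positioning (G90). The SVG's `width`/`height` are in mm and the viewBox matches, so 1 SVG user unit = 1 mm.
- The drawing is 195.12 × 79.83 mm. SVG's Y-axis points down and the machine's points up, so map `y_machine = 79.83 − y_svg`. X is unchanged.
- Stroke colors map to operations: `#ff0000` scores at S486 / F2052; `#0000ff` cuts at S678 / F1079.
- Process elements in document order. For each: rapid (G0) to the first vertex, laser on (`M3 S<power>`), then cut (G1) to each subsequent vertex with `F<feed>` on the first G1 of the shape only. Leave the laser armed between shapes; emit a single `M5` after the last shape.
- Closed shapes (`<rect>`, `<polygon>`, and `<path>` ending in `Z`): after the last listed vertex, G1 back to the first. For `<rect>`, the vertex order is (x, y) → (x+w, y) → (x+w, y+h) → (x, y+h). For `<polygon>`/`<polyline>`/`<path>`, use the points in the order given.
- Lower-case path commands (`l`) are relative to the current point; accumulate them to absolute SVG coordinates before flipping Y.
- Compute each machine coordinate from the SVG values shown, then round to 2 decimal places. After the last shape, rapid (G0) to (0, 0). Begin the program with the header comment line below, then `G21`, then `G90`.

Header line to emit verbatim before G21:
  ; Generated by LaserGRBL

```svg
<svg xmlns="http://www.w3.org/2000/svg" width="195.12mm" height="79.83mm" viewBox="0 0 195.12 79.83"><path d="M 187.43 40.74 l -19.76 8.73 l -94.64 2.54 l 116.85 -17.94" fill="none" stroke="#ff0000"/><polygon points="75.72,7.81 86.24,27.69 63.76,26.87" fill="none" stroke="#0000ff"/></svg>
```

; Generated by LaserGRBL
G21
G90
G0 X187.43 Y39.09
M3 S486
G1 X167.67 Y30.36 F2052
G1 X73.03 Y27.82
G1 X189.88 Y45.76
G0 X75.72 Y72.02
M3 S678
G1 X86.24 Y52.14 F1079
G1 X63.76 Y52.96
G1 X75.72 Y72.02
M5
G0 X0.00 Y0.00

Since the viewBox matches the mm dimensions, user units are millimetres directly. The only transform is the Y-flip y_m = 79.83 − y_svg.

Shape 1 is a open polyline drawn with `<path>`. Its stroke #ff0000 means score at S486, F2052. After flipping Y the toolpath is (187.43,39.09) → (167.67,30.36) → (73.03,27.82) → (189.88,45.76).

Shape 2 is a regular polygon drawn with `<polygon>`. Its stroke #0000ff means cut at S678, F1079. After flipping Y the toolpath is (75.72,72.02) → (86.24,52.14) → (63.76,52.96) → (75.72,72.02), returning to the start.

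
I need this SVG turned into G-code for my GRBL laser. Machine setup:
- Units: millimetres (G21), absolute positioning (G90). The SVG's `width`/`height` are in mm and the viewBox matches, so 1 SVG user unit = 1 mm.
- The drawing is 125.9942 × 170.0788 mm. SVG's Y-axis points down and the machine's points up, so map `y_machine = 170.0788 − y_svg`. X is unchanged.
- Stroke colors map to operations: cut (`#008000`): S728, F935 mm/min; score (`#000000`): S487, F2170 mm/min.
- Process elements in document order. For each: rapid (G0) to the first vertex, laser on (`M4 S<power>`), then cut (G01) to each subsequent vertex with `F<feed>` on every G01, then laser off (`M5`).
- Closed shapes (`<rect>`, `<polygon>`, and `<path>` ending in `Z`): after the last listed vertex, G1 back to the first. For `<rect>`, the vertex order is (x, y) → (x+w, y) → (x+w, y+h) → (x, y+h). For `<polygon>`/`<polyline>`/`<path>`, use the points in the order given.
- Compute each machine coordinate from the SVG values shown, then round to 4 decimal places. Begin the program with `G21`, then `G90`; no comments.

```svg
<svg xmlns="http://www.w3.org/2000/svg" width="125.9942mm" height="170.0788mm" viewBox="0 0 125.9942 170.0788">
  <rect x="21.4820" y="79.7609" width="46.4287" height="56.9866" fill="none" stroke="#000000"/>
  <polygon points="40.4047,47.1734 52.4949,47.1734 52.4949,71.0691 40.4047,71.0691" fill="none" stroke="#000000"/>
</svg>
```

Since the viewBox matches the mm dimensions, user units are millimetres directly. The only transform is the Y-flip y_m = 170.0788 − y_svg.

Shape 1 is a rectangle drawn with `<rect>`. Its stroke #000000 means score at S487, F2170. After flipping Y the toolpath is (21.4820,90.3179) → (67.9107,90.3179) → (67.9107,33.3313) → (21.4820,33.3313) → (21.4820,90.3179), returning to the start.

Shape 2 is a rectangle drawn with `<polygon>`. Its stroke #000000 means score at S487, F2170. After flipping Y the toolpath is (40.4047,122.9054) → (52.4949,122.9054) → (52.4949,99.0097) → (40.4047,99.0097) → (40.4047,122.9054), returning to the start.

G21
G90
G0 X21.4820 Y90.3179
M4 S487
G01 X67.9107 Y90.3179 F2170
G01 X67.9107 Y33.3313 F2170
G01 X21.4820 Y33.3313 F2170
G01 X21.4820 Y90.3179 F2170
M5
G0 X40.4047 Y122.9054
M4 S487
G01 X52.4949 Y122.9054 F2170
G01 X52.4949 Y99.0097 F2170
G01 X40.4047 Y99.0097 F2170
G01 X40.4047 Y122.9054 F2170
M5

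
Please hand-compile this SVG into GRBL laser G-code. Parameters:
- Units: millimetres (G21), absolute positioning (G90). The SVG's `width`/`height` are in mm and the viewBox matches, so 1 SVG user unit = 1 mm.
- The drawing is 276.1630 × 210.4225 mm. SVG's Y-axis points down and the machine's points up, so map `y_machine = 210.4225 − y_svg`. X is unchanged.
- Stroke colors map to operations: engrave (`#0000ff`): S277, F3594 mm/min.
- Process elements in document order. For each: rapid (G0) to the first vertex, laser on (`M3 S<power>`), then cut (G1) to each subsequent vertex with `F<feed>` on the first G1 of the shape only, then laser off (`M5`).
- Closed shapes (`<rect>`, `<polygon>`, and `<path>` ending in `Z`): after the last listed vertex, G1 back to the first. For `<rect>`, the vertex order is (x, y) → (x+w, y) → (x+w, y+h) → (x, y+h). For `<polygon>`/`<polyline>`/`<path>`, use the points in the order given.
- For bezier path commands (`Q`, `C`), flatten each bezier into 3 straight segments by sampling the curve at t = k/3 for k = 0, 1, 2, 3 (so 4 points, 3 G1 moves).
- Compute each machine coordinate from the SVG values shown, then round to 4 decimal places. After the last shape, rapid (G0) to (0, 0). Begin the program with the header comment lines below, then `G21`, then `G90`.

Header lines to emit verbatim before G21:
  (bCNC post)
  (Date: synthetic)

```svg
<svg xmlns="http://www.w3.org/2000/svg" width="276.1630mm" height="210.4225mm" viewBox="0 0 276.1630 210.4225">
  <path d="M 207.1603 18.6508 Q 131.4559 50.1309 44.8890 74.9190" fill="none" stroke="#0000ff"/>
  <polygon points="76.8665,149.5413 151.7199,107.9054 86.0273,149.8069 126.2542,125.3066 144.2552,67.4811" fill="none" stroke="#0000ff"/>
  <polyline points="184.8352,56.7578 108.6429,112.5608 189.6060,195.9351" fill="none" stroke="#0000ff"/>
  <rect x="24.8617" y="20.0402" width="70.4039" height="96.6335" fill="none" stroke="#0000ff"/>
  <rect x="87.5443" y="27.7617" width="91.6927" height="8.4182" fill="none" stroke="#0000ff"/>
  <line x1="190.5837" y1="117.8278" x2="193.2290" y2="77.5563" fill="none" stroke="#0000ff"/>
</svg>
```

(bCNC post)
(Date: synthetic)
G21
G90
G0 X207.1603 Y191.7717
M3 S277
G1 X155.4838 Y171.5285 F3594
G1 X101.3933 Y152.7725
G1 X44.8890 Y135.5035
M5
G0 X76.8665 Y60.8812
M3 S277
G1 X151.7199 Y102.5171 F3594
G1 X86.0273 Y60.6156
G1 X126.2542 Y85.1159
G1 X144.2552 Y142.9414
G1 X76.8665 Y60.8812
M5
G0 X184.8352 Y153.6647
M3 S277
G1 X108.6429 Y97.8617 F3594
G1 X189.6060 Y14.4874
M5
G0 X24.8617 Y190.3823
M3 S277
G1 X95.2656 Y190.3823 F3594
G1 X95.2656 Y93.7488
G1 X24.8617 Y93.7488
G1 X24.8617 Y190.3823
M5
G0 X87.5443 Y182.6608
M3 S277
G1 X179.2370 Y182.6608 F3594
G1 X179.2370 Y174.2426
G1 X87.5443 Y174.2426
G1 X87.5443 Y182.6608
M5
G0 X190.5837 Y92.5947
M3 S277
G1 X193.2290 Y132.8662 F3594
M5
G0 X0.0000 Y0.0000

1 u = 1 mm; y_m = 210.4225 − y.

[1] `<path>` quadratic bezier, #0000ff→engrave S277 F3594: (207.1603,191.7717) → (155.4838,171.5285) → (101.3933,152.7725) → (44.8890,135.5035)

[2] `<polygon>` closed polygon, #0000ff→engrave S277 F3594: (76.8665,60.8812) → (151.7199,102.5171) → (86.0273,60.6156) → (126.2542,85.1159) → (144.2552,142.9414) → (76.8665,60.8812) (closed)

[3] `<polyline>` open polyline, #0000ff→engrave S277 F3594: (184.8352,153.6647) → (108.6429,97.8617) → (189.6060,14.4874)

[4] `<rect>` rectangle, #0000ff→engrave S277 F3594: (24.8617,190.3823) → (95.2656,190.3823) → (95.2656,93.7488) → (24.8617,93.7488) → (24.8617,190.3823) (closed)

[5] `<rect>` rectangle, #0000ff→engrave S277 F3594: (87.5443,182.6608) → (179.2370,182.6608) → (179.2370,174.2426) → (87.5443,174.2426) → (87.5443,182.6608) (closed)

[6] `<line>` line segment, #0000ff→engrave S277 F3594: (190.5837,92.5947) → (193.2290,132.8662)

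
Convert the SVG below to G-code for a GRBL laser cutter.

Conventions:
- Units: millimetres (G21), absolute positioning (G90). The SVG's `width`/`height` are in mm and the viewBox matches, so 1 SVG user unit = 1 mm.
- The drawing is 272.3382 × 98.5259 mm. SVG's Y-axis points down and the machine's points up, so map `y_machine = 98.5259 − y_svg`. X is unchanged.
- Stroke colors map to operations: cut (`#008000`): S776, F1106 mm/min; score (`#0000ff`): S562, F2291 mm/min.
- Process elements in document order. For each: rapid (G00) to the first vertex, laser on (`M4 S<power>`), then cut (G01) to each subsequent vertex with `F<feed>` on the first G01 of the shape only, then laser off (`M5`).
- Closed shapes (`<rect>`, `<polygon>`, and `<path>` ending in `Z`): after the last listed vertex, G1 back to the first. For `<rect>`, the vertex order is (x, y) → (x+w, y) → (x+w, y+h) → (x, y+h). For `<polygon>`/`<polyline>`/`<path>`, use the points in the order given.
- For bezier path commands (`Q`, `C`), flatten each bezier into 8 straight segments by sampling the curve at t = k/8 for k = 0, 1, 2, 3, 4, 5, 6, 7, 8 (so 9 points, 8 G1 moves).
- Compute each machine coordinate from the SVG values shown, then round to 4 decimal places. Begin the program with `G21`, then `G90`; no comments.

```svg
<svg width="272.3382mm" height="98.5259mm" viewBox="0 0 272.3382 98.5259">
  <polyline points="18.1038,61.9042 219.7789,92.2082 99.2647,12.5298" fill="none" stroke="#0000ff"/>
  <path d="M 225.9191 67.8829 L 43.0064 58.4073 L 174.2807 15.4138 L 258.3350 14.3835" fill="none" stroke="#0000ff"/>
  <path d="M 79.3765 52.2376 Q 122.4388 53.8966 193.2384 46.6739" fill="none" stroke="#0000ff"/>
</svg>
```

G21
G90
G00 X18.1038 Y36.6217
M4 S562
G01 X219.7789 Y6.3177 F2291
G01 X99.2647 Y85.9961
M5
G00 X225.9191 Y30.6430
M4 S562
G01 X43.0064 Y40.1186 F2291
G01 X174.2807 Y83.1121
G01 X258.3350 Y84.1424
M5
G00 X79.3765 Y46.2883
M4 S562
G01 X90.5755 Y46.0123 F2291
G01 X102.6412 Y46.0139
G01 X115.5738 Y46.2930
G01 X129.3731 Y46.8497
G01 X144.0393 Y47.6840
G01 X159.5722 Y48.7958
G01 X175.9719 Y50.1851
G01 X193.2384 Y51.8520
M5

1 u = 1 mm; y_m = 98.5259 − y.

[1] `<polyline>` open polyline, #0000ff→score S562 F2291: (18.1038,36.6217) → (219.7789,6.3177) → (99.2647,85.9961)

[2] `<path>` open polyline, #0000ff→score S562 F2291: (225.9191,30.6430) → (43.0064,40.1186) → (174.2807,83.1121) → (258.3350,84.1424)

[3] `<path>` quadratic bezier, #0000ff→score S562 F2291: (79.3765,46.2883) → (90.5755,46.0123) → (102.6412,46.0139) → (115.5738,46.2930) → (129.3731,46.8497) → (144.0393,47.6840) → (159.5722,48.7958) → (175.9719,50.1851) → (193.2384,51.8520)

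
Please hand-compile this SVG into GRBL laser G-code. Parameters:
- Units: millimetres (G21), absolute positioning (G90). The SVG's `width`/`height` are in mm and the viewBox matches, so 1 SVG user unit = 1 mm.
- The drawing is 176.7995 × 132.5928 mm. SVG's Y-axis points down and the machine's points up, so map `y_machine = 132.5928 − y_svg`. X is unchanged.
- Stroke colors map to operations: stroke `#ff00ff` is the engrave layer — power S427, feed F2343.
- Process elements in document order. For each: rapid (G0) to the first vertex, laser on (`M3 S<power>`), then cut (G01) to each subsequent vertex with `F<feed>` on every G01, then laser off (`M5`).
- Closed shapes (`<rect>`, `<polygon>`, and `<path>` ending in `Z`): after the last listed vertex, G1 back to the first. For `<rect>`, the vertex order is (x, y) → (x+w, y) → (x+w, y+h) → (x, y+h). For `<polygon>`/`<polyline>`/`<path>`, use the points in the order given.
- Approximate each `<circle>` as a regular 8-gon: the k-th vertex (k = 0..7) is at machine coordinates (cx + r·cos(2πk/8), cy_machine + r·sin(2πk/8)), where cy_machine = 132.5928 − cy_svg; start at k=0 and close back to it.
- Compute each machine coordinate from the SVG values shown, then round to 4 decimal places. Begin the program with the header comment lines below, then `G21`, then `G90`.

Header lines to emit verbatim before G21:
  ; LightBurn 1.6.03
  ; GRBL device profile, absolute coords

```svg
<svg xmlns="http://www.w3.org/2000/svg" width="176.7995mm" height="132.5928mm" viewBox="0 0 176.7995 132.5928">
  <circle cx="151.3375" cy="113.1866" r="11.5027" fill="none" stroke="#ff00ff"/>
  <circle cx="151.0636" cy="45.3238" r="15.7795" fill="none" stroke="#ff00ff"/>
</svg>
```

; LightBurn 1.6.03
; GRBL device profile, absolute coords
G21
G90
G0 X162.8402 Y19.4062
M3 S427
G01 X159.4711 Y27.5398 F2343
G01 X151.3375 Y30.9089 F2343
G01 X143.2039 Y27.5398 F2343
G01 X139.8348 Y19.4062 F2343
G01 X143.2039 Y11.2726 F2343
G01 X151.3375 Y7.9035 F2343
G01 X159.4711 Y11.2726 F2343
G01 X162.8402 Y19.4062 F2343
M5
G0 X166.8431 Y87.2690
M3 S427
G01 X162.2214 Y98.4268 F2343
G01 X151.0636 Y103.0485 F2343
G01 X139.9058 Y98.4268 F2343
G01 X135.2841 Y87.2690 F2343
G01 X139.9058 Y76.1112 F2343
G01 X151.0636 Y71.4895 F2343
G01 X162.2214 Y76.1112 F2343
G01 X166.8431 Y87.2690 F2343
M5

1 u = 1 mm; y_m = 132.5928 − y.

[1] `<circle>` circle, #ff00ff→engrave S427 F2343: (162.8402,19.4062) → (159.4711,27.5398) → (151.3375,30.9089) → (143.2039,27.5398) → (139.8348,19.4062) → (143.2039,11.2726) → (151.3375,7.9035) → (159.4711,11.2726) → (162.8402,19.4062) (closed)

[2] `<circle>` circle, #ff00ff→engrave S427 F2343: (166.8431,87.2690) → (162.2214,98.4268) → (151.0636,103.0485) → (139.9058,98.4268) → (135.2841,87.2690) → (139.9058,76.1112) → (151.0636,71.4895) → (162.2214,76.1112) → (166.8431,87.2690) (closed)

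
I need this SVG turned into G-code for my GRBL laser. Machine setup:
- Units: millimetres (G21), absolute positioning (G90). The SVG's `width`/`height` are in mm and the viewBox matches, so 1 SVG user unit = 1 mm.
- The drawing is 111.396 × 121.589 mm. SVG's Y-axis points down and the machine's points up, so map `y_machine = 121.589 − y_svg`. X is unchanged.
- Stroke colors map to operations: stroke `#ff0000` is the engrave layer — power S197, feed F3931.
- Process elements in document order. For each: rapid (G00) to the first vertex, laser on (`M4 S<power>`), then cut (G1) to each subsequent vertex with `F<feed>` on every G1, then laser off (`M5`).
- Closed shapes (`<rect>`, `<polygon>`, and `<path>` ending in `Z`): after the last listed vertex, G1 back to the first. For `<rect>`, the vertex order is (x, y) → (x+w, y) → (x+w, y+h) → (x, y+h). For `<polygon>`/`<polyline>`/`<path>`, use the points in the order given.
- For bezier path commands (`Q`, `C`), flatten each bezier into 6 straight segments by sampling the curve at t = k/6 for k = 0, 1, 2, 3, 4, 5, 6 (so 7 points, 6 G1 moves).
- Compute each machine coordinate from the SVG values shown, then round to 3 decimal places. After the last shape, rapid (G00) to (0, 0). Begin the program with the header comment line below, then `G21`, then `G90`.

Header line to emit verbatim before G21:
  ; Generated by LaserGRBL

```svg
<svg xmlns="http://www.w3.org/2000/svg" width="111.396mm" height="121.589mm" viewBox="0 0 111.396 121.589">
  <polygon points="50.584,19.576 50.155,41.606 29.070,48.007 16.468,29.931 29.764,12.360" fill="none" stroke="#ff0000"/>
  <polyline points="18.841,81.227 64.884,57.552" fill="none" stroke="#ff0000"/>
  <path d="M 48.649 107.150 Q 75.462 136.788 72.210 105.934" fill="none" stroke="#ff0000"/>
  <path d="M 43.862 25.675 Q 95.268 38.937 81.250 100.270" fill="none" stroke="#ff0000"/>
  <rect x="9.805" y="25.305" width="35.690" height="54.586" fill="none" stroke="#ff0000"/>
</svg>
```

; Generated by LaserGRBL
G21
G90
G00 X50.584 Y102.013
M4 S197
G1 X50.155 Y79.983 F3931
G1 X29.070 Y73.582 F3931
G1 X16.468 Y91.658 F3931
G1 X29.764 Y109.229 F3931
G1 X50.584 Y102.013 F3931
M5
G00 X18.841 Y40.362
M4 S197
G1 X64.884 Y64.037 F3931
M5
G00 X48.649 Y14.439
M4 S197
G1 X56.752 Y6.240 F3931
G1 X63.184 Y1.402 F3931
G1 X67.946 Y-0.076 F3931
G1 X71.037 Y1.807 F3931
G1 X72.459 Y7.051 F3931
G1 X72.210 Y15.655 F3931
M5
G00 X43.862 Y95.914
M4 S197
G1 X59.180 Y90.158 F3931
G1 X70.863 Y81.731 F3931
G1 X78.912 Y70.634 F3931
G1 X83.326 Y56.866 F3931
G1 X84.105 Y40.428 F3931
G1 X81.250 Y21.319 F3931
M5
G00 X9.805 Y96.284
M4 S197
G1 X45.495 Y96.284 F3931
G1 X45.495 Y41.698 F3931
G1 X9.805 Y41.698 F3931
G1 X9.805 Y96.284 F3931
M5
G00 X0.000 Y0.000

viewBox `0 0 111.396 121.589` with mm width/height → 1 unit = 1 mm. Flip: y_m = 121.589 − y_svg.

**Shape 1** — `<polygon>` regular polygon, stroke `#ff0000` → engrave (S197, F3931). Machine vertices: (50.584,102.013) → (50.155,79.983) → (29.070,73.582) → (16.468,91.658) → (29.764,109.229) → (50.584,102.013). Closed: final G1 returns to the first vertex.

**Shape 2** — `<polyline>` line segment, stroke `#ff0000` → engrave (S197, F3931). Machine vertices: (18.841,40.362) → (64.884,64.037). Open path.

**Shape 3** — `<path>` quadratic bezier, stroke `#ff0000` → engrave (S197, F3931). Control points (SVG): P0=(48.649,107.150), P1=(75.462,136.788), P2=(72.210,105.934); sampled at t=k/6. Machine vertices: (48.649,14.439) → (56.752,6.240) → (63.184,1.402) → (67.946,-0.076) → (71.037,1.807) → (72.459,7.051) → (72.210,15.655). Open path.

**Shape 4** — `<path>` quadratic bezier, stroke `#ff0000` → engrave (S197, F3931). Control points (SVG): P0=(43.862,25.675), P1=(95.268,38.937), P2=(81.250,100.270); sampled at t=k/6. Machine vertices: (43.862,95.914) → (59.180,90.158) → (70.863,81.731) → (78.912,70.634) → (83.326,56.866) → (84.105,40.428) → (81.250,21.319). Open path.

**Shape 5** — `<rect>` rectangle, stroke `#ff0000` → engrave (S197, F3931). Machine vertices: (9.805,96.284) → (45.495,96.284) → (45.495,41.698) → (9.805,41.698) → (9.805,96.284). Closed: final G1 returns to the first vertex.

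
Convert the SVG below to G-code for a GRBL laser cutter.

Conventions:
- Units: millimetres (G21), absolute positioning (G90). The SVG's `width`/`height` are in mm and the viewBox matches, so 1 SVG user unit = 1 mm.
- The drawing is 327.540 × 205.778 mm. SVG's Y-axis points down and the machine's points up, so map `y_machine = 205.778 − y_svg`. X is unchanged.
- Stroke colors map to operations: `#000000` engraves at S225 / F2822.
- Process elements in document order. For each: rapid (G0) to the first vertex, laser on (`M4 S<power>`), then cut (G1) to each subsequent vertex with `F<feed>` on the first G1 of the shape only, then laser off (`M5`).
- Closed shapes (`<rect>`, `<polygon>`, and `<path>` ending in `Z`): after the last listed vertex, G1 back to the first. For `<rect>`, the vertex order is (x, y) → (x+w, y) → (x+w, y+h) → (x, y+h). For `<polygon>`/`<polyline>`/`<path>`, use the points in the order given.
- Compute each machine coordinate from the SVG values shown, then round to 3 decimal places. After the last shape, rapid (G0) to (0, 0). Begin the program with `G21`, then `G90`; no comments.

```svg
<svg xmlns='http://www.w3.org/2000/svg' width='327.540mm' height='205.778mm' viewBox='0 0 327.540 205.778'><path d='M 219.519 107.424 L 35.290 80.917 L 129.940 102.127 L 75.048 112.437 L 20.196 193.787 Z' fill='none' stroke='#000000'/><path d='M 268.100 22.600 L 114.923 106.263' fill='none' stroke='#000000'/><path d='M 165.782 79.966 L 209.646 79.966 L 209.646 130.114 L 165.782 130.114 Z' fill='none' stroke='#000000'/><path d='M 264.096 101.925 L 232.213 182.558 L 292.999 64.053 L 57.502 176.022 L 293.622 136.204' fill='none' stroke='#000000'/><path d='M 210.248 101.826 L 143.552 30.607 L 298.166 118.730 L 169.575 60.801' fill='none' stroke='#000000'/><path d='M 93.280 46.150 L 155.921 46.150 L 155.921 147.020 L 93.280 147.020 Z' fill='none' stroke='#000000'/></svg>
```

Since the viewBox matches the mm dimensions, user units are millimetres directly. The only transform is the Y-flip y_m = 205.778 − y_svg.

Shape 1 is a closed polygon drawn with `<path>`. Its stroke #000000 means engrave at S225, F2822. After flipping Y the toolpath is (219.519,98.354) → (35.290,124.861) → (129.940,103.651) → (75.048,93.341) → (20.196,11.991) → (219.519,98.354), returning to the start.

Shape 2 is a line segment drawn with `<path>`. Its stroke #000000 means engrave at S225, F2822. After flipping Y the toolpath is (268.100,183.178) → (114.923,99.515).

Shape 3 is a rectangle drawn with `<path>`. Its stroke #000000 means engrave at S225, F2822. After flipping Y the toolpath is (165.782,125.812) → (209.646,125.812) → (209.646,75.664) → (165.782,75.664) → (165.782,125.812), returning to the start.

Shape 4 is a open polyline drawn with `<path>`. Its stroke #000000 means engrave at S225, F2822. After flipping Y the toolpath is (264.096,103.853) → (232.213,23.220) → (292.999,141.725) → (57.502,29.756) → (293.622,69.574).

Shape 5 is a open polyline drawn with `<path>`. Its stroke #000000 means engrave at S225, F2822. After flipping Y the toolpath is (210.248,103.952) → (143.552,175.171) → (298.166,87.048) → (169.575,144.977).

Shape 6 is a rectangle drawn with `<path>`. Its stroke #000000 means engrave at S225, F2822. After flipping Y the toolpath is (93.280,159.628) → (155.921,159.628) → (155.921,58.758) → (93.280,58.758) → (93.280,159.628), returning to the start.

G21
G90
G0 X219.519 Y98.354
M4 S225
G1 X35.290 Y124.861 F2822
G1 X129.940 Y103.651
G1 X75.048 Y93.341
G1 X20.196 Y11.991
G1 X219.519 Y98.354
M5
G0 X268.100 Y183.178
M4 S225
G1 X114.923 Y99.515 F2822
M5
G0 X165.782 Y125.812
M4 S225
G1 X209.646 Y125.812 F2822
G1 X209.646 Y75.664
G1 X165.782 Y75.664
G1 X165.782 Y125.812
M5
G0 X264.096 Y103.853
M4 S225
G1 X232.213 Y23.220 F2822
G1 X292.999 Y141.725
G1 X57.502 Y29.756
G1 X293.622 Y69.574
M5
G0 X210.248 Y103.952
M4 S225
G1 X143.552 Y175.171 F2822
G1 X298.166 Y87.048
G1 X169.575 Y144.977
M5
G0 X93.280 Y159.628
M4 S225
G1 X155.921 Y159.628 F2822
G1 X155.921 Y58.758
G1 X93.280 Y58.758
G1 X93.280 Y159.628
M5
G0 X0.000 Y0.000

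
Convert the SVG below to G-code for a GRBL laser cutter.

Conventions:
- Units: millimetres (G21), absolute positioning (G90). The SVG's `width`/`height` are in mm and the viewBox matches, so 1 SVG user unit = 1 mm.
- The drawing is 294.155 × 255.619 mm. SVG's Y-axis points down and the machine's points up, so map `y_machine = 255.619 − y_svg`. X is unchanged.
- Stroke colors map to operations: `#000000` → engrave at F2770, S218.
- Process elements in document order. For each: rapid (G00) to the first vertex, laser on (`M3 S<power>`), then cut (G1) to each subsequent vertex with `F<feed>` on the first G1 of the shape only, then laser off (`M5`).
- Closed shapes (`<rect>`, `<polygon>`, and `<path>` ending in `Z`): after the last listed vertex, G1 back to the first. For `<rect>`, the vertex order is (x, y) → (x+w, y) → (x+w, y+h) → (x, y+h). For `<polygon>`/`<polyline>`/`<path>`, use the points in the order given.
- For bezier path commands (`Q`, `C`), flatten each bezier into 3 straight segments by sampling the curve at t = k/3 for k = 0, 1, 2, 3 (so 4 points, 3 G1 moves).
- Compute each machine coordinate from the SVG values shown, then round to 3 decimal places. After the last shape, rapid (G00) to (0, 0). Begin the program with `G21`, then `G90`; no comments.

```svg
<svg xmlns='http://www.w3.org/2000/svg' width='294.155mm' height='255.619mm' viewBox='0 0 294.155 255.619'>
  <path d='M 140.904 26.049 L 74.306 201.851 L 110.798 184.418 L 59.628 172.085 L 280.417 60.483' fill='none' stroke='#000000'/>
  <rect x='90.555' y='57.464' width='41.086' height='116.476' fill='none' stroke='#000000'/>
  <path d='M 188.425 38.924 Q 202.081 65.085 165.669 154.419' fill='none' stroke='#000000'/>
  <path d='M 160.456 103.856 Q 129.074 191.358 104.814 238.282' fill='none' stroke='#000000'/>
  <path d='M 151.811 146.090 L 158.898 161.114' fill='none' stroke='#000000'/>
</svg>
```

1 u = 1 mm; y_m = 255.619 − y.

[1] `<path>` open polyline, #000000→engrave S218 F2770: (140.904,229.570) → (74.306,53.768) → (110.798,71.201) → (59.628,83.534) → (280.417,195.136)

[2] `<rect>` rectangle, #000000→engrave S218 F2770: (90.555,198.155) → (131.641,198.155) → (131.641,81.679) → (90.555,81.679) → (90.555,198.155) (closed)

[3] `<path>` quadratic bezier, #000000→engrave S218 F2770: (188.425,216.695) → (191.966,192.235) → (184.381,153.737) → (165.669,101.200)

[4] `<path>` quadratic bezier, #000000→engrave S218 F2770: (160.456,151.763) → (140.326,97.937) → (121.779,53.128) → (104.814,17.337)

[5] `<path>` line segment, #000000→engrave S218 F2770: (151.811,109.529) → (158.898,94.505)

G21
G90
G00 X140.904 Y229.570
M3 S218
G1 X74.306 Y53.768 F2770
G1 X110.798 Y71.201
G1 X59.628 Y83.534
G1 X280.417 Y195.136
M5
G00 X90.555 Y198.155
M3 S218
G1 X131.641 Y198.155 F2770
G1 X131.641 Y81.679
G1 X90.555 Y81.679
G1 X90.555 Y198.155
M5
G00 X188.425 Y216.695
M3 S218
G1 X191.966 Y192.235 F2770
G1 X184.381 Y153.737
G1 X165.669 Y101.200
M5
G00 X160.456 Y151.763
M3 S218
G1 X140.326 Y97.937 F2770
G1 X121.779 Y53.128
G1 X104.814 Y17.337
M5
G00 X151.811 Y109.529
M3 S218
G1 X158.898 Y94.505 F2770
M5
G00 X0.000 Y0.000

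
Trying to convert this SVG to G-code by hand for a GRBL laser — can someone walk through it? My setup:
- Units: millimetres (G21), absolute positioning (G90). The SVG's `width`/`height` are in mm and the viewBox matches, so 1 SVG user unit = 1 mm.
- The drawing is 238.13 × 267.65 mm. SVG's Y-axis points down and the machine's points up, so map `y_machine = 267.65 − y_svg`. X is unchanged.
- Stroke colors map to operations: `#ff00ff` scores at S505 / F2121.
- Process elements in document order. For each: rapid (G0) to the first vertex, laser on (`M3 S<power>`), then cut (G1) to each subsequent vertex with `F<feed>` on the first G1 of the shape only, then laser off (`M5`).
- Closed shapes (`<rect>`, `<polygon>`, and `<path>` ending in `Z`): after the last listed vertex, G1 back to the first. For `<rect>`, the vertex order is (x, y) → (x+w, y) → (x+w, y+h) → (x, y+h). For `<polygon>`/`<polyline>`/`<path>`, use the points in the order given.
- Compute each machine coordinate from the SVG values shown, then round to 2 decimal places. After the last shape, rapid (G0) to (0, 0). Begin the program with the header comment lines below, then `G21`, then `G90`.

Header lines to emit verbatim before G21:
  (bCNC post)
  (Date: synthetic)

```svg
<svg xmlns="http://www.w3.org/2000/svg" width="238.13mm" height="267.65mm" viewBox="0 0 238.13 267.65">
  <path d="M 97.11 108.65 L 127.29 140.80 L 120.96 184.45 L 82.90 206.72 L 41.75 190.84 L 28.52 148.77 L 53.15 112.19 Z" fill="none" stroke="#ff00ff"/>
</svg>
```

viewBox `0 0 238.13 267.65` with mm width/height → 1 unit = 1 mm. Flip: y_m = 267.65 − y_svg.

**Shape 1** — `<path>` regular polygon, stroke `#ff00ff` → score (S505, F2121). Machine vertices: (97.11,159.00) → (127.29,126.85) → (120.96,83.20) → (82.90,60.93) → (41.75,76.81) → (28.52,118.88) → (53.15,155.46) → (97.11,159.00). Closed: final G1 returns to the first vertex.

(bCNC post)
(Date: synthetic)
G21
G90
G0 X97.11 Y159.00
M3 S505
G1 X127.29 Y126.85 F2121
G1 X120.96 Y83.20
G1 X82.90 Y60.93
G1 X41.75 Y76.81
G1 X28.52 Y118.88
G1 X53.15 Y155.46
G1 X97.11 Y159.00
M5
G0 X0.00 Y0.00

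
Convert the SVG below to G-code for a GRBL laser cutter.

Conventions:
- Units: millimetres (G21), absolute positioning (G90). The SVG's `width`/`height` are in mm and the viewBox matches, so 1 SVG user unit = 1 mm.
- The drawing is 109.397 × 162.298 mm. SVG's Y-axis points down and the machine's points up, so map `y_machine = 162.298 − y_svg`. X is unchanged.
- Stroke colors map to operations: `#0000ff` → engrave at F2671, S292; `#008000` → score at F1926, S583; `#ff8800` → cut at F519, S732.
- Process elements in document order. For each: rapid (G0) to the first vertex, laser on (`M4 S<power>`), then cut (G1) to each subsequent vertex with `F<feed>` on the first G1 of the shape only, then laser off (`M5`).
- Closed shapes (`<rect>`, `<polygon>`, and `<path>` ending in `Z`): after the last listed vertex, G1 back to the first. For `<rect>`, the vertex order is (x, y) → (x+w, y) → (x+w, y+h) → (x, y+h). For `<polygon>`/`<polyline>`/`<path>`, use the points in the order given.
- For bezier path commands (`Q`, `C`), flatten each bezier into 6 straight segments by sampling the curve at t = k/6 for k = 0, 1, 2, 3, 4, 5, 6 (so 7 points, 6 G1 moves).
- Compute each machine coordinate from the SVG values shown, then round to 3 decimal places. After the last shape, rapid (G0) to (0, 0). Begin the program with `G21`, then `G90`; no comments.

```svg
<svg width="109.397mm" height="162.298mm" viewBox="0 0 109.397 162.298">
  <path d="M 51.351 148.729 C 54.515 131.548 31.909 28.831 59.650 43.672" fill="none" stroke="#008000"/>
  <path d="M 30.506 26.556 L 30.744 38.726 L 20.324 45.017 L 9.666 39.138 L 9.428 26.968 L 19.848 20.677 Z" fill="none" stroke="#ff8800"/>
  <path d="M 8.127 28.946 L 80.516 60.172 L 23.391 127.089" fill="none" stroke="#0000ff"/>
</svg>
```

G21
G90
G0 X51.351 Y13.569
M4 S583
G1 X51.138 Y28.347 F1926
G1 X48.744 Y51.740
G1 X46.284 Y78.106
G1 X45.872 Y101.803
G1 X49.623 Y117.190
G1 X59.650 Y118.626
M5
G0 X30.506 Y135.742
M4 S732
G1 X30.744 Y123.572 F519
G1 X20.324 Y117.281
G1 X9.666 Y123.160
G1 X9.428 Y135.330
G1 X19.848 Y141.621
G1 X30.506 Y135.742
M5
G0 X8.127 Y133.352
M4 S292
G1 X80.516 Y102.126 F2671
G1 X23.391 Y35.209
M5
G0 X0.000 Y0.000

viewBox `0 0 109.397 162.298` with mm width/height → 1 unit = 1 mm. Flip: y_m = 162.298 − y_svg.

**Shape 1** — `<path>` cubic bezier, stroke `#008000` → score (S583, F1926). Control points (SVG): P0=(51.351,148.729), P1=(54.515,131.548), P2=(31.909,28.831), P3=(59.650,43.672); sampled at t=k/6. Machine vertices: (51.351,13.569) → (51.138,28.347) → (48.744,51.740) → (46.284,78.106) → (45.872,101.803) → (49.623,117.190) → (59.650,118.626). Open path.

**Shape 2** — `<path>` regular polygon, stroke `#ff8800` → cut (S732, F519). Machine vertices: (30.506,135.742) → (30.744,123.572) → (20.324,117.281) → (9.666,123.160) → (9.428,135.330) → (19.848,141.621) → (30.506,135.742). Closed: final G1 returns to the first vertex.

**Shape 3** — `<path>` open polyline, stroke `#0000ff` → engrave (S292, F2671). Machine vertices: (8.127,133.352) → (80.516,102.126) → (23.391,35.209). Open path.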